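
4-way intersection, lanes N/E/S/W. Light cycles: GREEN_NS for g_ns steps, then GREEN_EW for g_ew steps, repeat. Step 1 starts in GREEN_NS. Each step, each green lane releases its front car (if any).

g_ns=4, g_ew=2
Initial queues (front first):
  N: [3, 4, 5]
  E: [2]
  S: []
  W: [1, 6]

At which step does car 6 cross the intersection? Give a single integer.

Step 1 [NS]: N:car3-GO,E:wait,S:empty,W:wait | queues: N=2 E=1 S=0 W=2
Step 2 [NS]: N:car4-GO,E:wait,S:empty,W:wait | queues: N=1 E=1 S=0 W=2
Step 3 [NS]: N:car5-GO,E:wait,S:empty,W:wait | queues: N=0 E=1 S=0 W=2
Step 4 [NS]: N:empty,E:wait,S:empty,W:wait | queues: N=0 E=1 S=0 W=2
Step 5 [EW]: N:wait,E:car2-GO,S:wait,W:car1-GO | queues: N=0 E=0 S=0 W=1
Step 6 [EW]: N:wait,E:empty,S:wait,W:car6-GO | queues: N=0 E=0 S=0 W=0
Car 6 crosses at step 6

6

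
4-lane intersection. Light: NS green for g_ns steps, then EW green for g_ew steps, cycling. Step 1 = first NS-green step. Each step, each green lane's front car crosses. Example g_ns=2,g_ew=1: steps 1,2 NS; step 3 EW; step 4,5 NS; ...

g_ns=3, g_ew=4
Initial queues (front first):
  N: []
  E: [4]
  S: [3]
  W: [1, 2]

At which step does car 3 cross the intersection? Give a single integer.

Step 1 [NS]: N:empty,E:wait,S:car3-GO,W:wait | queues: N=0 E=1 S=0 W=2
Step 2 [NS]: N:empty,E:wait,S:empty,W:wait | queues: N=0 E=1 S=0 W=2
Step 3 [NS]: N:empty,E:wait,S:empty,W:wait | queues: N=0 E=1 S=0 W=2
Step 4 [EW]: N:wait,E:car4-GO,S:wait,W:car1-GO | queues: N=0 E=0 S=0 W=1
Step 5 [EW]: N:wait,E:empty,S:wait,W:car2-GO | queues: N=0 E=0 S=0 W=0
Car 3 crosses at step 1

1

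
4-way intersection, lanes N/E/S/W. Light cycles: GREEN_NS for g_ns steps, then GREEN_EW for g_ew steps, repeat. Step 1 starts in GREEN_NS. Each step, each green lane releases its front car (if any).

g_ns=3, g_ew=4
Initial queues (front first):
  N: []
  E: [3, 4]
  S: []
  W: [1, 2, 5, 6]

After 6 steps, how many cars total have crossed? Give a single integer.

Answer: 5

Derivation:
Step 1 [NS]: N:empty,E:wait,S:empty,W:wait | queues: N=0 E=2 S=0 W=4
Step 2 [NS]: N:empty,E:wait,S:empty,W:wait | queues: N=0 E=2 S=0 W=4
Step 3 [NS]: N:empty,E:wait,S:empty,W:wait | queues: N=0 E=2 S=0 W=4
Step 4 [EW]: N:wait,E:car3-GO,S:wait,W:car1-GO | queues: N=0 E=1 S=0 W=3
Step 5 [EW]: N:wait,E:car4-GO,S:wait,W:car2-GO | queues: N=0 E=0 S=0 W=2
Step 6 [EW]: N:wait,E:empty,S:wait,W:car5-GO | queues: N=0 E=0 S=0 W=1
Cars crossed by step 6: 5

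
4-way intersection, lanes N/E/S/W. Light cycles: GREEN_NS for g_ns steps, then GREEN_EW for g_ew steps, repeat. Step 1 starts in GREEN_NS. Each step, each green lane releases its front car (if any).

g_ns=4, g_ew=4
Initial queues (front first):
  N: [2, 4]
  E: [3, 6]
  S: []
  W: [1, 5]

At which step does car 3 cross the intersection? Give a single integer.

Step 1 [NS]: N:car2-GO,E:wait,S:empty,W:wait | queues: N=1 E=2 S=0 W=2
Step 2 [NS]: N:car4-GO,E:wait,S:empty,W:wait | queues: N=0 E=2 S=0 W=2
Step 3 [NS]: N:empty,E:wait,S:empty,W:wait | queues: N=0 E=2 S=0 W=2
Step 4 [NS]: N:empty,E:wait,S:empty,W:wait | queues: N=0 E=2 S=0 W=2
Step 5 [EW]: N:wait,E:car3-GO,S:wait,W:car1-GO | queues: N=0 E=1 S=0 W=1
Step 6 [EW]: N:wait,E:car6-GO,S:wait,W:car5-GO | queues: N=0 E=0 S=0 W=0
Car 3 crosses at step 5

5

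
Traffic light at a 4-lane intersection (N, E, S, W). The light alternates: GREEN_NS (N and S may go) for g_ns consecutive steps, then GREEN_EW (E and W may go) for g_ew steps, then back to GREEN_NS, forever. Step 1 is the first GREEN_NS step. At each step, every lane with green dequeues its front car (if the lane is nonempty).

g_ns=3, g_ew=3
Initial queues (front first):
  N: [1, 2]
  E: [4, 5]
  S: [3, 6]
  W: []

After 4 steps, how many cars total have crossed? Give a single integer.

Answer: 5

Derivation:
Step 1 [NS]: N:car1-GO,E:wait,S:car3-GO,W:wait | queues: N=1 E=2 S=1 W=0
Step 2 [NS]: N:car2-GO,E:wait,S:car6-GO,W:wait | queues: N=0 E=2 S=0 W=0
Step 3 [NS]: N:empty,E:wait,S:empty,W:wait | queues: N=0 E=2 S=0 W=0
Step 4 [EW]: N:wait,E:car4-GO,S:wait,W:empty | queues: N=0 E=1 S=0 W=0
Cars crossed by step 4: 5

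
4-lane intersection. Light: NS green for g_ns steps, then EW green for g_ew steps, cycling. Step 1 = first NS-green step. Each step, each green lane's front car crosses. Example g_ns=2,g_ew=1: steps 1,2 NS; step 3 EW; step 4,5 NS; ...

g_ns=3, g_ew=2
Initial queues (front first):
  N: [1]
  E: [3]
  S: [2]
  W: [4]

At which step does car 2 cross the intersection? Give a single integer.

Step 1 [NS]: N:car1-GO,E:wait,S:car2-GO,W:wait | queues: N=0 E=1 S=0 W=1
Step 2 [NS]: N:empty,E:wait,S:empty,W:wait | queues: N=0 E=1 S=0 W=1
Step 3 [NS]: N:empty,E:wait,S:empty,W:wait | queues: N=0 E=1 S=0 W=1
Step 4 [EW]: N:wait,E:car3-GO,S:wait,W:car4-GO | queues: N=0 E=0 S=0 W=0
Car 2 crosses at step 1

1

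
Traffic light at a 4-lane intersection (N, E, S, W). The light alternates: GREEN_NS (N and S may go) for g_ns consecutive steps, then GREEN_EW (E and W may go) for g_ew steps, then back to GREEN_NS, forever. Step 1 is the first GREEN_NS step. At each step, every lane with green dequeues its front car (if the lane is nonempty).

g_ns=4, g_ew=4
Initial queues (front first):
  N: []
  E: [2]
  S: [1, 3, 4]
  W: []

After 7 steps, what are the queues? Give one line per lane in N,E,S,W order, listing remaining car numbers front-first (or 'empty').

Step 1 [NS]: N:empty,E:wait,S:car1-GO,W:wait | queues: N=0 E=1 S=2 W=0
Step 2 [NS]: N:empty,E:wait,S:car3-GO,W:wait | queues: N=0 E=1 S=1 W=0
Step 3 [NS]: N:empty,E:wait,S:car4-GO,W:wait | queues: N=0 E=1 S=0 W=0
Step 4 [NS]: N:empty,E:wait,S:empty,W:wait | queues: N=0 E=1 S=0 W=0
Step 5 [EW]: N:wait,E:car2-GO,S:wait,W:empty | queues: N=0 E=0 S=0 W=0

N: empty
E: empty
S: empty
W: empty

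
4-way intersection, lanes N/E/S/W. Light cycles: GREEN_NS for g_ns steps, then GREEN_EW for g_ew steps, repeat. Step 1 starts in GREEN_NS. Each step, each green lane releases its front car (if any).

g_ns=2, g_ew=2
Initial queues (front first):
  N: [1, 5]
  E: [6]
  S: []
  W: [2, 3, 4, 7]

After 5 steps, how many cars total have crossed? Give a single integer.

Step 1 [NS]: N:car1-GO,E:wait,S:empty,W:wait | queues: N=1 E=1 S=0 W=4
Step 2 [NS]: N:car5-GO,E:wait,S:empty,W:wait | queues: N=0 E=1 S=0 W=4
Step 3 [EW]: N:wait,E:car6-GO,S:wait,W:car2-GO | queues: N=0 E=0 S=0 W=3
Step 4 [EW]: N:wait,E:empty,S:wait,W:car3-GO | queues: N=0 E=0 S=0 W=2
Step 5 [NS]: N:empty,E:wait,S:empty,W:wait | queues: N=0 E=0 S=0 W=2
Cars crossed by step 5: 5

Answer: 5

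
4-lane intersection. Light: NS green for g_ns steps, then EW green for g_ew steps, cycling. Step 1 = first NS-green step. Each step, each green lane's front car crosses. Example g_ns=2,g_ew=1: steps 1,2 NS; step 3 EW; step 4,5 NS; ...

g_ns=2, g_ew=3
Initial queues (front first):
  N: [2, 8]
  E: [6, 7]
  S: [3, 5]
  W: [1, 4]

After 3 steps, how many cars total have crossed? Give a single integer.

Answer: 6

Derivation:
Step 1 [NS]: N:car2-GO,E:wait,S:car3-GO,W:wait | queues: N=1 E=2 S=1 W=2
Step 2 [NS]: N:car8-GO,E:wait,S:car5-GO,W:wait | queues: N=0 E=2 S=0 W=2
Step 3 [EW]: N:wait,E:car6-GO,S:wait,W:car1-GO | queues: N=0 E=1 S=0 W=1
Cars crossed by step 3: 6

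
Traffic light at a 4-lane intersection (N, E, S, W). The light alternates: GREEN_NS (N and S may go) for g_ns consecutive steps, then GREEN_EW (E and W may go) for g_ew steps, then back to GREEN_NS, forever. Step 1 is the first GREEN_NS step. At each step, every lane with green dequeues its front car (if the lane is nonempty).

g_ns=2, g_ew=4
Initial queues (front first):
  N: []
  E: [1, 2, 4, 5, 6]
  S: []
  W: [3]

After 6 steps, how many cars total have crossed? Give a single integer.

Answer: 5

Derivation:
Step 1 [NS]: N:empty,E:wait,S:empty,W:wait | queues: N=0 E=5 S=0 W=1
Step 2 [NS]: N:empty,E:wait,S:empty,W:wait | queues: N=0 E=5 S=0 W=1
Step 3 [EW]: N:wait,E:car1-GO,S:wait,W:car3-GO | queues: N=0 E=4 S=0 W=0
Step 4 [EW]: N:wait,E:car2-GO,S:wait,W:empty | queues: N=0 E=3 S=0 W=0
Step 5 [EW]: N:wait,E:car4-GO,S:wait,W:empty | queues: N=0 E=2 S=0 W=0
Step 6 [EW]: N:wait,E:car5-GO,S:wait,W:empty | queues: N=0 E=1 S=0 W=0
Cars crossed by step 6: 5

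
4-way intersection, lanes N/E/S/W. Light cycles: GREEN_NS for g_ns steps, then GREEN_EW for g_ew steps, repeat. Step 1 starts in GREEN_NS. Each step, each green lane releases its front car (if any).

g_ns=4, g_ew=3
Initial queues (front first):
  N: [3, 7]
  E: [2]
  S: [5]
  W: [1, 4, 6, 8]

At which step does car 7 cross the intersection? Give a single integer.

Step 1 [NS]: N:car3-GO,E:wait,S:car5-GO,W:wait | queues: N=1 E=1 S=0 W=4
Step 2 [NS]: N:car7-GO,E:wait,S:empty,W:wait | queues: N=0 E=1 S=0 W=4
Step 3 [NS]: N:empty,E:wait,S:empty,W:wait | queues: N=0 E=1 S=0 W=4
Step 4 [NS]: N:empty,E:wait,S:empty,W:wait | queues: N=0 E=1 S=0 W=4
Step 5 [EW]: N:wait,E:car2-GO,S:wait,W:car1-GO | queues: N=0 E=0 S=0 W=3
Step 6 [EW]: N:wait,E:empty,S:wait,W:car4-GO | queues: N=0 E=0 S=0 W=2
Step 7 [EW]: N:wait,E:empty,S:wait,W:car6-GO | queues: N=0 E=0 S=0 W=1
Step 8 [NS]: N:empty,E:wait,S:empty,W:wait | queues: N=0 E=0 S=0 W=1
Step 9 [NS]: N:empty,E:wait,S:empty,W:wait | queues: N=0 E=0 S=0 W=1
Step 10 [NS]: N:empty,E:wait,S:empty,W:wait | queues: N=0 E=0 S=0 W=1
Step 11 [NS]: N:empty,E:wait,S:empty,W:wait | queues: N=0 E=0 S=0 W=1
Step 12 [EW]: N:wait,E:empty,S:wait,W:car8-GO | queues: N=0 E=0 S=0 W=0
Car 7 crosses at step 2

2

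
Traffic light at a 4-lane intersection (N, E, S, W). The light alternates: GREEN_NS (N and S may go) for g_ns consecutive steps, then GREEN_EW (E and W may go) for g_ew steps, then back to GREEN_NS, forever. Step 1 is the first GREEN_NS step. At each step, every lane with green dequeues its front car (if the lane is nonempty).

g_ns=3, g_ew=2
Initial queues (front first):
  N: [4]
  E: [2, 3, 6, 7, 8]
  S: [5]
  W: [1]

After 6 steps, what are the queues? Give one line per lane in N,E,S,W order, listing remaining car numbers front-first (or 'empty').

Step 1 [NS]: N:car4-GO,E:wait,S:car5-GO,W:wait | queues: N=0 E=5 S=0 W=1
Step 2 [NS]: N:empty,E:wait,S:empty,W:wait | queues: N=0 E=5 S=0 W=1
Step 3 [NS]: N:empty,E:wait,S:empty,W:wait | queues: N=0 E=5 S=0 W=1
Step 4 [EW]: N:wait,E:car2-GO,S:wait,W:car1-GO | queues: N=0 E=4 S=0 W=0
Step 5 [EW]: N:wait,E:car3-GO,S:wait,W:empty | queues: N=0 E=3 S=0 W=0
Step 6 [NS]: N:empty,E:wait,S:empty,W:wait | queues: N=0 E=3 S=0 W=0

N: empty
E: 6 7 8
S: empty
W: empty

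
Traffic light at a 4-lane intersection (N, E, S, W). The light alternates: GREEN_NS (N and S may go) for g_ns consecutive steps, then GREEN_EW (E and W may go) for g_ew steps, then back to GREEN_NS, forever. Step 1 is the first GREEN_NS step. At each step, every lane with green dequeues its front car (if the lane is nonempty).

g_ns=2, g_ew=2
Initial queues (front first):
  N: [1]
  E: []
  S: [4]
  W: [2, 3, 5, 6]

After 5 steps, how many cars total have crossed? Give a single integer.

Step 1 [NS]: N:car1-GO,E:wait,S:car4-GO,W:wait | queues: N=0 E=0 S=0 W=4
Step 2 [NS]: N:empty,E:wait,S:empty,W:wait | queues: N=0 E=0 S=0 W=4
Step 3 [EW]: N:wait,E:empty,S:wait,W:car2-GO | queues: N=0 E=0 S=0 W=3
Step 4 [EW]: N:wait,E:empty,S:wait,W:car3-GO | queues: N=0 E=0 S=0 W=2
Step 5 [NS]: N:empty,E:wait,S:empty,W:wait | queues: N=0 E=0 S=0 W=2
Cars crossed by step 5: 4

Answer: 4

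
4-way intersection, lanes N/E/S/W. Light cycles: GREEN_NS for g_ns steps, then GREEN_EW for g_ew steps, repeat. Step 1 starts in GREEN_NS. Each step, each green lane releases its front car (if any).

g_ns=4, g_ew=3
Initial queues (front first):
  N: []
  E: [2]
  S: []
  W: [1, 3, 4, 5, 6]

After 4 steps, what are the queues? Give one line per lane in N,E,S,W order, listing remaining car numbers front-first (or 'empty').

Step 1 [NS]: N:empty,E:wait,S:empty,W:wait | queues: N=0 E=1 S=0 W=5
Step 2 [NS]: N:empty,E:wait,S:empty,W:wait | queues: N=0 E=1 S=0 W=5
Step 3 [NS]: N:empty,E:wait,S:empty,W:wait | queues: N=0 E=1 S=0 W=5
Step 4 [NS]: N:empty,E:wait,S:empty,W:wait | queues: N=0 E=1 S=0 W=5

N: empty
E: 2
S: empty
W: 1 3 4 5 6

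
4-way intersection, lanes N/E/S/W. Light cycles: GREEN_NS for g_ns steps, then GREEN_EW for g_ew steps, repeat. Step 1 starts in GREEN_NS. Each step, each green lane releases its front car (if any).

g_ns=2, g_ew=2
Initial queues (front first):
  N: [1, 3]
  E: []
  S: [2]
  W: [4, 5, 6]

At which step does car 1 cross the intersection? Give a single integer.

Step 1 [NS]: N:car1-GO,E:wait,S:car2-GO,W:wait | queues: N=1 E=0 S=0 W=3
Step 2 [NS]: N:car3-GO,E:wait,S:empty,W:wait | queues: N=0 E=0 S=0 W=3
Step 3 [EW]: N:wait,E:empty,S:wait,W:car4-GO | queues: N=0 E=0 S=0 W=2
Step 4 [EW]: N:wait,E:empty,S:wait,W:car5-GO | queues: N=0 E=0 S=0 W=1
Step 5 [NS]: N:empty,E:wait,S:empty,W:wait | queues: N=0 E=0 S=0 W=1
Step 6 [NS]: N:empty,E:wait,S:empty,W:wait | queues: N=0 E=0 S=0 W=1
Step 7 [EW]: N:wait,E:empty,S:wait,W:car6-GO | queues: N=0 E=0 S=0 W=0
Car 1 crosses at step 1

1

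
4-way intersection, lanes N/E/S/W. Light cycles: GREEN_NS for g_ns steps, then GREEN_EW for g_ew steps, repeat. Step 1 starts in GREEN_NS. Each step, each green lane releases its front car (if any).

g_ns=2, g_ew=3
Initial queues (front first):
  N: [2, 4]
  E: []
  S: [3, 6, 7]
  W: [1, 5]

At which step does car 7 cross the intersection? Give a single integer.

Step 1 [NS]: N:car2-GO,E:wait,S:car3-GO,W:wait | queues: N=1 E=0 S=2 W=2
Step 2 [NS]: N:car4-GO,E:wait,S:car6-GO,W:wait | queues: N=0 E=0 S=1 W=2
Step 3 [EW]: N:wait,E:empty,S:wait,W:car1-GO | queues: N=0 E=0 S=1 W=1
Step 4 [EW]: N:wait,E:empty,S:wait,W:car5-GO | queues: N=0 E=0 S=1 W=0
Step 5 [EW]: N:wait,E:empty,S:wait,W:empty | queues: N=0 E=0 S=1 W=0
Step 6 [NS]: N:empty,E:wait,S:car7-GO,W:wait | queues: N=0 E=0 S=0 W=0
Car 7 crosses at step 6

6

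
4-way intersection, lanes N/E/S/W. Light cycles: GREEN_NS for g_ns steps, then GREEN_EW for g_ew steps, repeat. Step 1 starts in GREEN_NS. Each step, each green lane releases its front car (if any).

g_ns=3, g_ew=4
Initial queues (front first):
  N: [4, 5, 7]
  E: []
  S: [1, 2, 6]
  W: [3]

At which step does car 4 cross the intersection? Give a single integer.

Step 1 [NS]: N:car4-GO,E:wait,S:car1-GO,W:wait | queues: N=2 E=0 S=2 W=1
Step 2 [NS]: N:car5-GO,E:wait,S:car2-GO,W:wait | queues: N=1 E=0 S=1 W=1
Step 3 [NS]: N:car7-GO,E:wait,S:car6-GO,W:wait | queues: N=0 E=0 S=0 W=1
Step 4 [EW]: N:wait,E:empty,S:wait,W:car3-GO | queues: N=0 E=0 S=0 W=0
Car 4 crosses at step 1

1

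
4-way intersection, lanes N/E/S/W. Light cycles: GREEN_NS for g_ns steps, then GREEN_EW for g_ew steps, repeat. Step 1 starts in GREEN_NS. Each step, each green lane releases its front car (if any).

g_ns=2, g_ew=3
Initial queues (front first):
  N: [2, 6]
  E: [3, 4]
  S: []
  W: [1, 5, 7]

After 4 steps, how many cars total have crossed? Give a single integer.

Answer: 6

Derivation:
Step 1 [NS]: N:car2-GO,E:wait,S:empty,W:wait | queues: N=1 E=2 S=0 W=3
Step 2 [NS]: N:car6-GO,E:wait,S:empty,W:wait | queues: N=0 E=2 S=0 W=3
Step 3 [EW]: N:wait,E:car3-GO,S:wait,W:car1-GO | queues: N=0 E=1 S=0 W=2
Step 4 [EW]: N:wait,E:car4-GO,S:wait,W:car5-GO | queues: N=0 E=0 S=0 W=1
Cars crossed by step 4: 6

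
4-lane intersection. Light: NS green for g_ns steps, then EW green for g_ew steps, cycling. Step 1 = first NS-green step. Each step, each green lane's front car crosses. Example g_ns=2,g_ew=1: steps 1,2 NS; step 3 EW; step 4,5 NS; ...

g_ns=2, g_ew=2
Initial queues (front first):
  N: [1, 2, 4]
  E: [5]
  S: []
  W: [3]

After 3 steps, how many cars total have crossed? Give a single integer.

Answer: 4

Derivation:
Step 1 [NS]: N:car1-GO,E:wait,S:empty,W:wait | queues: N=2 E=1 S=0 W=1
Step 2 [NS]: N:car2-GO,E:wait,S:empty,W:wait | queues: N=1 E=1 S=0 W=1
Step 3 [EW]: N:wait,E:car5-GO,S:wait,W:car3-GO | queues: N=1 E=0 S=0 W=0
Cars crossed by step 3: 4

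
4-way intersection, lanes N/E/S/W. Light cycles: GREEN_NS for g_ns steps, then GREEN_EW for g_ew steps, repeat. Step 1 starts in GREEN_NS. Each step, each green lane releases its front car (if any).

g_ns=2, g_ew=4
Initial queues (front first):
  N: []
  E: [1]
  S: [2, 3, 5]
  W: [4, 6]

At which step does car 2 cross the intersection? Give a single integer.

Step 1 [NS]: N:empty,E:wait,S:car2-GO,W:wait | queues: N=0 E=1 S=2 W=2
Step 2 [NS]: N:empty,E:wait,S:car3-GO,W:wait | queues: N=0 E=1 S=1 W=2
Step 3 [EW]: N:wait,E:car1-GO,S:wait,W:car4-GO | queues: N=0 E=0 S=1 W=1
Step 4 [EW]: N:wait,E:empty,S:wait,W:car6-GO | queues: N=0 E=0 S=1 W=0
Step 5 [EW]: N:wait,E:empty,S:wait,W:empty | queues: N=0 E=0 S=1 W=0
Step 6 [EW]: N:wait,E:empty,S:wait,W:empty | queues: N=0 E=0 S=1 W=0
Step 7 [NS]: N:empty,E:wait,S:car5-GO,W:wait | queues: N=0 E=0 S=0 W=0
Car 2 crosses at step 1

1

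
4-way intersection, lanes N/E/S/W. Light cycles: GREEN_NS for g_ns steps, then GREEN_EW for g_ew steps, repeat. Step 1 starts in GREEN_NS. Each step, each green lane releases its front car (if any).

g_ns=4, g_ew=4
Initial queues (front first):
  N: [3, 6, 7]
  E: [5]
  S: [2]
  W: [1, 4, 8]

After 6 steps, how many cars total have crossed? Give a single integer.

Answer: 7

Derivation:
Step 1 [NS]: N:car3-GO,E:wait,S:car2-GO,W:wait | queues: N=2 E=1 S=0 W=3
Step 2 [NS]: N:car6-GO,E:wait,S:empty,W:wait | queues: N=1 E=1 S=0 W=3
Step 3 [NS]: N:car7-GO,E:wait,S:empty,W:wait | queues: N=0 E=1 S=0 W=3
Step 4 [NS]: N:empty,E:wait,S:empty,W:wait | queues: N=0 E=1 S=0 W=3
Step 5 [EW]: N:wait,E:car5-GO,S:wait,W:car1-GO | queues: N=0 E=0 S=0 W=2
Step 6 [EW]: N:wait,E:empty,S:wait,W:car4-GO | queues: N=0 E=0 S=0 W=1
Cars crossed by step 6: 7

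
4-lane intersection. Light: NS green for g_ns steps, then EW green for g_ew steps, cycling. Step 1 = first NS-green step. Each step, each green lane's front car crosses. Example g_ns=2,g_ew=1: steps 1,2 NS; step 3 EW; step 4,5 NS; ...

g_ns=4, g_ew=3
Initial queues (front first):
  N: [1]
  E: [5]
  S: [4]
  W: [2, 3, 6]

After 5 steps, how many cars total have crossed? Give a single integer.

Answer: 4

Derivation:
Step 1 [NS]: N:car1-GO,E:wait,S:car4-GO,W:wait | queues: N=0 E=1 S=0 W=3
Step 2 [NS]: N:empty,E:wait,S:empty,W:wait | queues: N=0 E=1 S=0 W=3
Step 3 [NS]: N:empty,E:wait,S:empty,W:wait | queues: N=0 E=1 S=0 W=3
Step 4 [NS]: N:empty,E:wait,S:empty,W:wait | queues: N=0 E=1 S=0 W=3
Step 5 [EW]: N:wait,E:car5-GO,S:wait,W:car2-GO | queues: N=0 E=0 S=0 W=2
Cars crossed by step 5: 4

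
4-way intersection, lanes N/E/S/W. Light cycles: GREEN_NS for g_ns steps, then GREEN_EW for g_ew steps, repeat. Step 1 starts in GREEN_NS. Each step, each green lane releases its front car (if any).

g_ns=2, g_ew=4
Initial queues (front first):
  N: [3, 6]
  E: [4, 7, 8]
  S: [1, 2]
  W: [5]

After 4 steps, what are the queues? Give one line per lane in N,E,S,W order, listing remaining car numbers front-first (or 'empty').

Step 1 [NS]: N:car3-GO,E:wait,S:car1-GO,W:wait | queues: N=1 E=3 S=1 W=1
Step 2 [NS]: N:car6-GO,E:wait,S:car2-GO,W:wait | queues: N=0 E=3 S=0 W=1
Step 3 [EW]: N:wait,E:car4-GO,S:wait,W:car5-GO | queues: N=0 E=2 S=0 W=0
Step 4 [EW]: N:wait,E:car7-GO,S:wait,W:empty | queues: N=0 E=1 S=0 W=0

N: empty
E: 8
S: empty
W: empty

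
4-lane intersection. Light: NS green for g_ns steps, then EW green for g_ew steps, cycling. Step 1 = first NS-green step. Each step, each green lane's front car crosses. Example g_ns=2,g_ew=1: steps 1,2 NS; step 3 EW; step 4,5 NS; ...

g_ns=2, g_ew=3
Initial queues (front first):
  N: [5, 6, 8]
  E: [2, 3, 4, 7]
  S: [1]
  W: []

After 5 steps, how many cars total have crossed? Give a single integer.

Step 1 [NS]: N:car5-GO,E:wait,S:car1-GO,W:wait | queues: N=2 E=4 S=0 W=0
Step 2 [NS]: N:car6-GO,E:wait,S:empty,W:wait | queues: N=1 E=4 S=0 W=0
Step 3 [EW]: N:wait,E:car2-GO,S:wait,W:empty | queues: N=1 E=3 S=0 W=0
Step 4 [EW]: N:wait,E:car3-GO,S:wait,W:empty | queues: N=1 E=2 S=0 W=0
Step 5 [EW]: N:wait,E:car4-GO,S:wait,W:empty | queues: N=1 E=1 S=0 W=0
Cars crossed by step 5: 6

Answer: 6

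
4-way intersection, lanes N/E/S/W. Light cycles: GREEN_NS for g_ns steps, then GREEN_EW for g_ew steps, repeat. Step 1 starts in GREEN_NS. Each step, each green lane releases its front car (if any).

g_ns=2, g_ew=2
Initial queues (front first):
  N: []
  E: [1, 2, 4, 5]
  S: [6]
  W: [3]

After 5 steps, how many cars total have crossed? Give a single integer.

Answer: 4

Derivation:
Step 1 [NS]: N:empty,E:wait,S:car6-GO,W:wait | queues: N=0 E=4 S=0 W=1
Step 2 [NS]: N:empty,E:wait,S:empty,W:wait | queues: N=0 E=4 S=0 W=1
Step 3 [EW]: N:wait,E:car1-GO,S:wait,W:car3-GO | queues: N=0 E=3 S=0 W=0
Step 4 [EW]: N:wait,E:car2-GO,S:wait,W:empty | queues: N=0 E=2 S=0 W=0
Step 5 [NS]: N:empty,E:wait,S:empty,W:wait | queues: N=0 E=2 S=0 W=0
Cars crossed by step 5: 4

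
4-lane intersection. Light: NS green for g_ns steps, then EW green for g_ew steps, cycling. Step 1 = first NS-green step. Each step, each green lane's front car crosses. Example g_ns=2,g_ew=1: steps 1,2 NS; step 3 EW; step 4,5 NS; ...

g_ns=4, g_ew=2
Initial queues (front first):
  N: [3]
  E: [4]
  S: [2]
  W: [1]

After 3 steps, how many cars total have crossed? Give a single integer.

Answer: 2

Derivation:
Step 1 [NS]: N:car3-GO,E:wait,S:car2-GO,W:wait | queues: N=0 E=1 S=0 W=1
Step 2 [NS]: N:empty,E:wait,S:empty,W:wait | queues: N=0 E=1 S=0 W=1
Step 3 [NS]: N:empty,E:wait,S:empty,W:wait | queues: N=0 E=1 S=0 W=1
Cars crossed by step 3: 2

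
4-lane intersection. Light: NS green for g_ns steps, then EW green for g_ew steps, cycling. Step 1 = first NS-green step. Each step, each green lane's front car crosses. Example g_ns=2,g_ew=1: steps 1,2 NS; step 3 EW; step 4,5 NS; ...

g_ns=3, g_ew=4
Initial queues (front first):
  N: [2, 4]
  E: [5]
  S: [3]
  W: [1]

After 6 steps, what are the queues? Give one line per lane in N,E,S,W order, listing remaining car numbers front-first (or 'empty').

Step 1 [NS]: N:car2-GO,E:wait,S:car3-GO,W:wait | queues: N=1 E=1 S=0 W=1
Step 2 [NS]: N:car4-GO,E:wait,S:empty,W:wait | queues: N=0 E=1 S=0 W=1
Step 3 [NS]: N:empty,E:wait,S:empty,W:wait | queues: N=0 E=1 S=0 W=1
Step 4 [EW]: N:wait,E:car5-GO,S:wait,W:car1-GO | queues: N=0 E=0 S=0 W=0

N: empty
E: empty
S: empty
W: empty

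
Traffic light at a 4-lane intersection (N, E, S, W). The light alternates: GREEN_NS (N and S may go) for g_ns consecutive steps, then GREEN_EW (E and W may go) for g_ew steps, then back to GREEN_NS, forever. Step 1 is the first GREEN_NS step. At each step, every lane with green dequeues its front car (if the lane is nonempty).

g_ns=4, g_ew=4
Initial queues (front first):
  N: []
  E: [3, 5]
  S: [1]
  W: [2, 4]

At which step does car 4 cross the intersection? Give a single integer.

Step 1 [NS]: N:empty,E:wait,S:car1-GO,W:wait | queues: N=0 E=2 S=0 W=2
Step 2 [NS]: N:empty,E:wait,S:empty,W:wait | queues: N=0 E=2 S=0 W=2
Step 3 [NS]: N:empty,E:wait,S:empty,W:wait | queues: N=0 E=2 S=0 W=2
Step 4 [NS]: N:empty,E:wait,S:empty,W:wait | queues: N=0 E=2 S=0 W=2
Step 5 [EW]: N:wait,E:car3-GO,S:wait,W:car2-GO | queues: N=0 E=1 S=0 W=1
Step 6 [EW]: N:wait,E:car5-GO,S:wait,W:car4-GO | queues: N=0 E=0 S=0 W=0
Car 4 crosses at step 6

6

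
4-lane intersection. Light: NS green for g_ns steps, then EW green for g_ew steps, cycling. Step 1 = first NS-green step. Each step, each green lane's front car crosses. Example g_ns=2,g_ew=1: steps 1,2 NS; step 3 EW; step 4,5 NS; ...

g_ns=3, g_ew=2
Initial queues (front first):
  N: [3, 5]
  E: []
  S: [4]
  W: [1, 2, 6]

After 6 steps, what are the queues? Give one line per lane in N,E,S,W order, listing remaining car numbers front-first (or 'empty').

Step 1 [NS]: N:car3-GO,E:wait,S:car4-GO,W:wait | queues: N=1 E=0 S=0 W=3
Step 2 [NS]: N:car5-GO,E:wait,S:empty,W:wait | queues: N=0 E=0 S=0 W=3
Step 3 [NS]: N:empty,E:wait,S:empty,W:wait | queues: N=0 E=0 S=0 W=3
Step 4 [EW]: N:wait,E:empty,S:wait,W:car1-GO | queues: N=0 E=0 S=0 W=2
Step 5 [EW]: N:wait,E:empty,S:wait,W:car2-GO | queues: N=0 E=0 S=0 W=1
Step 6 [NS]: N:empty,E:wait,S:empty,W:wait | queues: N=0 E=0 S=0 W=1

N: empty
E: empty
S: empty
W: 6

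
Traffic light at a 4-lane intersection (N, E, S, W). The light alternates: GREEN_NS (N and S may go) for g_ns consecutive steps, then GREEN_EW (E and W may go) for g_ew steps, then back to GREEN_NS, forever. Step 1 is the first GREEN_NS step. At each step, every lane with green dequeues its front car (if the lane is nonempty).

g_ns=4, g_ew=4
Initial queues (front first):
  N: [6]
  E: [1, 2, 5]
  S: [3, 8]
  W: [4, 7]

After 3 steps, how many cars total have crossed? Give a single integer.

Answer: 3

Derivation:
Step 1 [NS]: N:car6-GO,E:wait,S:car3-GO,W:wait | queues: N=0 E=3 S=1 W=2
Step 2 [NS]: N:empty,E:wait,S:car8-GO,W:wait | queues: N=0 E=3 S=0 W=2
Step 3 [NS]: N:empty,E:wait,S:empty,W:wait | queues: N=0 E=3 S=0 W=2
Cars crossed by step 3: 3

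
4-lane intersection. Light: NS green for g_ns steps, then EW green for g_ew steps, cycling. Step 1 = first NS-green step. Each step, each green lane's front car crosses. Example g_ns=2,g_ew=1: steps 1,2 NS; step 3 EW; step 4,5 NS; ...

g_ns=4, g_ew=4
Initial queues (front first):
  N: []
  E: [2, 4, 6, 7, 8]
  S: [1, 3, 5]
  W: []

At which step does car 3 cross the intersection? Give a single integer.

Step 1 [NS]: N:empty,E:wait,S:car1-GO,W:wait | queues: N=0 E=5 S=2 W=0
Step 2 [NS]: N:empty,E:wait,S:car3-GO,W:wait | queues: N=0 E=5 S=1 W=0
Step 3 [NS]: N:empty,E:wait,S:car5-GO,W:wait | queues: N=0 E=5 S=0 W=0
Step 4 [NS]: N:empty,E:wait,S:empty,W:wait | queues: N=0 E=5 S=0 W=0
Step 5 [EW]: N:wait,E:car2-GO,S:wait,W:empty | queues: N=0 E=4 S=0 W=0
Step 6 [EW]: N:wait,E:car4-GO,S:wait,W:empty | queues: N=0 E=3 S=0 W=0
Step 7 [EW]: N:wait,E:car6-GO,S:wait,W:empty | queues: N=0 E=2 S=0 W=0
Step 8 [EW]: N:wait,E:car7-GO,S:wait,W:empty | queues: N=0 E=1 S=0 W=0
Step 9 [NS]: N:empty,E:wait,S:empty,W:wait | queues: N=0 E=1 S=0 W=0
Step 10 [NS]: N:empty,E:wait,S:empty,W:wait | queues: N=0 E=1 S=0 W=0
Step 11 [NS]: N:empty,E:wait,S:empty,W:wait | queues: N=0 E=1 S=0 W=0
Step 12 [NS]: N:empty,E:wait,S:empty,W:wait | queues: N=0 E=1 S=0 W=0
Step 13 [EW]: N:wait,E:car8-GO,S:wait,W:empty | queues: N=0 E=0 S=0 W=0
Car 3 crosses at step 2

2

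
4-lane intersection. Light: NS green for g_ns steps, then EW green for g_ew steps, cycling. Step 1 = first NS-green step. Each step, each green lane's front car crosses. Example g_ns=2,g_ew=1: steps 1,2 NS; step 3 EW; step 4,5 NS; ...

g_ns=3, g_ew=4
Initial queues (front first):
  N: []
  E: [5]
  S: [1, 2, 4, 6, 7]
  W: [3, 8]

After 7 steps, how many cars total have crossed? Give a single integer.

Answer: 6

Derivation:
Step 1 [NS]: N:empty,E:wait,S:car1-GO,W:wait | queues: N=0 E=1 S=4 W=2
Step 2 [NS]: N:empty,E:wait,S:car2-GO,W:wait | queues: N=0 E=1 S=3 W=2
Step 3 [NS]: N:empty,E:wait,S:car4-GO,W:wait | queues: N=0 E=1 S=2 W=2
Step 4 [EW]: N:wait,E:car5-GO,S:wait,W:car3-GO | queues: N=0 E=0 S=2 W=1
Step 5 [EW]: N:wait,E:empty,S:wait,W:car8-GO | queues: N=0 E=0 S=2 W=0
Step 6 [EW]: N:wait,E:empty,S:wait,W:empty | queues: N=0 E=0 S=2 W=0
Step 7 [EW]: N:wait,E:empty,S:wait,W:empty | queues: N=0 E=0 S=2 W=0
Cars crossed by step 7: 6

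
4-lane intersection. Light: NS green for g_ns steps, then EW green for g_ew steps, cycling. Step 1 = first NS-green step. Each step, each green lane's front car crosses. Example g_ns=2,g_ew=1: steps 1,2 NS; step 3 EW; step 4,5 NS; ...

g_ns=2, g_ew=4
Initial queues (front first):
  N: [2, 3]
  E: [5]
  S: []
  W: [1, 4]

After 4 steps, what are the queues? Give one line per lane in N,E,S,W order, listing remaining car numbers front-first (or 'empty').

Step 1 [NS]: N:car2-GO,E:wait,S:empty,W:wait | queues: N=1 E=1 S=0 W=2
Step 2 [NS]: N:car3-GO,E:wait,S:empty,W:wait | queues: N=0 E=1 S=0 W=2
Step 3 [EW]: N:wait,E:car5-GO,S:wait,W:car1-GO | queues: N=0 E=0 S=0 W=1
Step 4 [EW]: N:wait,E:empty,S:wait,W:car4-GO | queues: N=0 E=0 S=0 W=0

N: empty
E: empty
S: empty
W: empty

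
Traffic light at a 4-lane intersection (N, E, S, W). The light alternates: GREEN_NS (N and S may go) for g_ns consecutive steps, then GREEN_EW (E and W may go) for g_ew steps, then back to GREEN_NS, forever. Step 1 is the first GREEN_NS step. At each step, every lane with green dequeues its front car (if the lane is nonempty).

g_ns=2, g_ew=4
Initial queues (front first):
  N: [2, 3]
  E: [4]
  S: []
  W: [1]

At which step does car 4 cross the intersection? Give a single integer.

Step 1 [NS]: N:car2-GO,E:wait,S:empty,W:wait | queues: N=1 E=1 S=0 W=1
Step 2 [NS]: N:car3-GO,E:wait,S:empty,W:wait | queues: N=0 E=1 S=0 W=1
Step 3 [EW]: N:wait,E:car4-GO,S:wait,W:car1-GO | queues: N=0 E=0 S=0 W=0
Car 4 crosses at step 3

3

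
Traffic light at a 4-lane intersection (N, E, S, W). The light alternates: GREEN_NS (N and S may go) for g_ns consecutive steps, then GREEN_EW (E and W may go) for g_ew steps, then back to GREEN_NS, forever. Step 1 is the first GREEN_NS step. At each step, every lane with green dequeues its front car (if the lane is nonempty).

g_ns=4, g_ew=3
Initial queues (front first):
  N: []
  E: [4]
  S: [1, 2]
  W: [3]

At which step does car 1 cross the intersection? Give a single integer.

Step 1 [NS]: N:empty,E:wait,S:car1-GO,W:wait | queues: N=0 E=1 S=1 W=1
Step 2 [NS]: N:empty,E:wait,S:car2-GO,W:wait | queues: N=0 E=1 S=0 W=1
Step 3 [NS]: N:empty,E:wait,S:empty,W:wait | queues: N=0 E=1 S=0 W=1
Step 4 [NS]: N:empty,E:wait,S:empty,W:wait | queues: N=0 E=1 S=0 W=1
Step 5 [EW]: N:wait,E:car4-GO,S:wait,W:car3-GO | queues: N=0 E=0 S=0 W=0
Car 1 crosses at step 1

1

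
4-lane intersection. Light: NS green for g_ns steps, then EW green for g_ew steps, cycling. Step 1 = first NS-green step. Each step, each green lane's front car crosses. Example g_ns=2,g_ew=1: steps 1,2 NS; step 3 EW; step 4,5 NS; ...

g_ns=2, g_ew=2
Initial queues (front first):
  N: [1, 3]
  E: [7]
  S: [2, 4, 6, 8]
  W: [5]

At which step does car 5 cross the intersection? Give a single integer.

Step 1 [NS]: N:car1-GO,E:wait,S:car2-GO,W:wait | queues: N=1 E=1 S=3 W=1
Step 2 [NS]: N:car3-GO,E:wait,S:car4-GO,W:wait | queues: N=0 E=1 S=2 W=1
Step 3 [EW]: N:wait,E:car7-GO,S:wait,W:car5-GO | queues: N=0 E=0 S=2 W=0
Step 4 [EW]: N:wait,E:empty,S:wait,W:empty | queues: N=0 E=0 S=2 W=0
Step 5 [NS]: N:empty,E:wait,S:car6-GO,W:wait | queues: N=0 E=0 S=1 W=0
Step 6 [NS]: N:empty,E:wait,S:car8-GO,W:wait | queues: N=0 E=0 S=0 W=0
Car 5 crosses at step 3

3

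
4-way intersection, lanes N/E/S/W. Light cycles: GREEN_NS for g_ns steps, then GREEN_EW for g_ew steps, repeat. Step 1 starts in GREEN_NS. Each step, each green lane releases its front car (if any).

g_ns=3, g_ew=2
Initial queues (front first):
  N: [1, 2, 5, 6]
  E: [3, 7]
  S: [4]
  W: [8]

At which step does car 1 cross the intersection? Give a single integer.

Step 1 [NS]: N:car1-GO,E:wait,S:car4-GO,W:wait | queues: N=3 E=2 S=0 W=1
Step 2 [NS]: N:car2-GO,E:wait,S:empty,W:wait | queues: N=2 E=2 S=0 W=1
Step 3 [NS]: N:car5-GO,E:wait,S:empty,W:wait | queues: N=1 E=2 S=0 W=1
Step 4 [EW]: N:wait,E:car3-GO,S:wait,W:car8-GO | queues: N=1 E=1 S=0 W=0
Step 5 [EW]: N:wait,E:car7-GO,S:wait,W:empty | queues: N=1 E=0 S=0 W=0
Step 6 [NS]: N:car6-GO,E:wait,S:empty,W:wait | queues: N=0 E=0 S=0 W=0
Car 1 crosses at step 1

1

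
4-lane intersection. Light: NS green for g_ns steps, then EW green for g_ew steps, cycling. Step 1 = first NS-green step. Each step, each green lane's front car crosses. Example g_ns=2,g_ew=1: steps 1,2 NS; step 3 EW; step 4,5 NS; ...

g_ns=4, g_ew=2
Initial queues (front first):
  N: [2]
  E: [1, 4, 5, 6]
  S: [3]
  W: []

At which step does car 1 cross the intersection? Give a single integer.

Step 1 [NS]: N:car2-GO,E:wait,S:car3-GO,W:wait | queues: N=0 E=4 S=0 W=0
Step 2 [NS]: N:empty,E:wait,S:empty,W:wait | queues: N=0 E=4 S=0 W=0
Step 3 [NS]: N:empty,E:wait,S:empty,W:wait | queues: N=0 E=4 S=0 W=0
Step 4 [NS]: N:empty,E:wait,S:empty,W:wait | queues: N=0 E=4 S=0 W=0
Step 5 [EW]: N:wait,E:car1-GO,S:wait,W:empty | queues: N=0 E=3 S=0 W=0
Step 6 [EW]: N:wait,E:car4-GO,S:wait,W:empty | queues: N=0 E=2 S=0 W=0
Step 7 [NS]: N:empty,E:wait,S:empty,W:wait | queues: N=0 E=2 S=0 W=0
Step 8 [NS]: N:empty,E:wait,S:empty,W:wait | queues: N=0 E=2 S=0 W=0
Step 9 [NS]: N:empty,E:wait,S:empty,W:wait | queues: N=0 E=2 S=0 W=0
Step 10 [NS]: N:empty,E:wait,S:empty,W:wait | queues: N=0 E=2 S=0 W=0
Step 11 [EW]: N:wait,E:car5-GO,S:wait,W:empty | queues: N=0 E=1 S=0 W=0
Step 12 [EW]: N:wait,E:car6-GO,S:wait,W:empty | queues: N=0 E=0 S=0 W=0
Car 1 crosses at step 5

5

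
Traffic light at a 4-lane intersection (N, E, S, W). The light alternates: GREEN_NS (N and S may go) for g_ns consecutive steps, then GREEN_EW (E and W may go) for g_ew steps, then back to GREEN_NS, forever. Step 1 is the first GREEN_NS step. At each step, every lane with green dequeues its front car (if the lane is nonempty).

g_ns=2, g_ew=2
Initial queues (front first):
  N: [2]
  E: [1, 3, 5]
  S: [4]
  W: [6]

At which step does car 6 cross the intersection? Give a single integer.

Step 1 [NS]: N:car2-GO,E:wait,S:car4-GO,W:wait | queues: N=0 E=3 S=0 W=1
Step 2 [NS]: N:empty,E:wait,S:empty,W:wait | queues: N=0 E=3 S=0 W=1
Step 3 [EW]: N:wait,E:car1-GO,S:wait,W:car6-GO | queues: N=0 E=2 S=0 W=0
Step 4 [EW]: N:wait,E:car3-GO,S:wait,W:empty | queues: N=0 E=1 S=0 W=0
Step 5 [NS]: N:empty,E:wait,S:empty,W:wait | queues: N=0 E=1 S=0 W=0
Step 6 [NS]: N:empty,E:wait,S:empty,W:wait | queues: N=0 E=1 S=0 W=0
Step 7 [EW]: N:wait,E:car5-GO,S:wait,W:empty | queues: N=0 E=0 S=0 W=0
Car 6 crosses at step 3

3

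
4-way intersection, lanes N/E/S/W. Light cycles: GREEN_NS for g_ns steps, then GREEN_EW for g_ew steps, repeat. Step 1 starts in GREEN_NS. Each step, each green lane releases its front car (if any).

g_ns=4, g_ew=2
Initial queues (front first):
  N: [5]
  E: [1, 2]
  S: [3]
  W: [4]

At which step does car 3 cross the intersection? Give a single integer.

Step 1 [NS]: N:car5-GO,E:wait,S:car3-GO,W:wait | queues: N=0 E=2 S=0 W=1
Step 2 [NS]: N:empty,E:wait,S:empty,W:wait | queues: N=0 E=2 S=0 W=1
Step 3 [NS]: N:empty,E:wait,S:empty,W:wait | queues: N=0 E=2 S=0 W=1
Step 4 [NS]: N:empty,E:wait,S:empty,W:wait | queues: N=0 E=2 S=0 W=1
Step 5 [EW]: N:wait,E:car1-GO,S:wait,W:car4-GO | queues: N=0 E=1 S=0 W=0
Step 6 [EW]: N:wait,E:car2-GO,S:wait,W:empty | queues: N=0 E=0 S=0 W=0
Car 3 crosses at step 1

1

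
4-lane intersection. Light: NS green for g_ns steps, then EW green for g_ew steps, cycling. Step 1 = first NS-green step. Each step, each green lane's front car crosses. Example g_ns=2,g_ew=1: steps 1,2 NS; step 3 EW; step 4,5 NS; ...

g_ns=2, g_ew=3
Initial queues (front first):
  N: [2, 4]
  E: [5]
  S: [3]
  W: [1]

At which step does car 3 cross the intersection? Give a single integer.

Step 1 [NS]: N:car2-GO,E:wait,S:car3-GO,W:wait | queues: N=1 E=1 S=0 W=1
Step 2 [NS]: N:car4-GO,E:wait,S:empty,W:wait | queues: N=0 E=1 S=0 W=1
Step 3 [EW]: N:wait,E:car5-GO,S:wait,W:car1-GO | queues: N=0 E=0 S=0 W=0
Car 3 crosses at step 1

1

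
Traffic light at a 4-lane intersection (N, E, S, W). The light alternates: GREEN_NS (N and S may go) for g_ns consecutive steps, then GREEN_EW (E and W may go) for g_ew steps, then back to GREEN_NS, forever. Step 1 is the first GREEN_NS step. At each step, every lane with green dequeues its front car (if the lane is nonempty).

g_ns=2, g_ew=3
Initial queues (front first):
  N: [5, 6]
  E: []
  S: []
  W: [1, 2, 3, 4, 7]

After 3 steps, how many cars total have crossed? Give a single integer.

Step 1 [NS]: N:car5-GO,E:wait,S:empty,W:wait | queues: N=1 E=0 S=0 W=5
Step 2 [NS]: N:car6-GO,E:wait,S:empty,W:wait | queues: N=0 E=0 S=0 W=5
Step 3 [EW]: N:wait,E:empty,S:wait,W:car1-GO | queues: N=0 E=0 S=0 W=4
Cars crossed by step 3: 3

Answer: 3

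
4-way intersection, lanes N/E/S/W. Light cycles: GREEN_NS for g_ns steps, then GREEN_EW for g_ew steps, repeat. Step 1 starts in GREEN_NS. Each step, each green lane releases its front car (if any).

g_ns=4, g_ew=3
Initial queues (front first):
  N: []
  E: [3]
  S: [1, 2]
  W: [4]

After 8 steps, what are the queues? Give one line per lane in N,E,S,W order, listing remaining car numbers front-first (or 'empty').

Step 1 [NS]: N:empty,E:wait,S:car1-GO,W:wait | queues: N=0 E=1 S=1 W=1
Step 2 [NS]: N:empty,E:wait,S:car2-GO,W:wait | queues: N=0 E=1 S=0 W=1
Step 3 [NS]: N:empty,E:wait,S:empty,W:wait | queues: N=0 E=1 S=0 W=1
Step 4 [NS]: N:empty,E:wait,S:empty,W:wait | queues: N=0 E=1 S=0 W=1
Step 5 [EW]: N:wait,E:car3-GO,S:wait,W:car4-GO | queues: N=0 E=0 S=0 W=0

N: empty
E: empty
S: empty
W: empty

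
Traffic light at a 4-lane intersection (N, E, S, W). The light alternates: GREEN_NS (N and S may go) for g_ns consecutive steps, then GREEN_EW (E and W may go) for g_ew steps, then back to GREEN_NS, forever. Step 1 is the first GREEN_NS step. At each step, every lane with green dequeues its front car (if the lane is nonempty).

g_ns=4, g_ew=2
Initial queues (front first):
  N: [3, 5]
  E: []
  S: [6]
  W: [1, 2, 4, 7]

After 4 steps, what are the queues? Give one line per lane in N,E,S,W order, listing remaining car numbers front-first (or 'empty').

Step 1 [NS]: N:car3-GO,E:wait,S:car6-GO,W:wait | queues: N=1 E=0 S=0 W=4
Step 2 [NS]: N:car5-GO,E:wait,S:empty,W:wait | queues: N=0 E=0 S=0 W=4
Step 3 [NS]: N:empty,E:wait,S:empty,W:wait | queues: N=0 E=0 S=0 W=4
Step 4 [NS]: N:empty,E:wait,S:empty,W:wait | queues: N=0 E=0 S=0 W=4

N: empty
E: empty
S: empty
W: 1 2 4 7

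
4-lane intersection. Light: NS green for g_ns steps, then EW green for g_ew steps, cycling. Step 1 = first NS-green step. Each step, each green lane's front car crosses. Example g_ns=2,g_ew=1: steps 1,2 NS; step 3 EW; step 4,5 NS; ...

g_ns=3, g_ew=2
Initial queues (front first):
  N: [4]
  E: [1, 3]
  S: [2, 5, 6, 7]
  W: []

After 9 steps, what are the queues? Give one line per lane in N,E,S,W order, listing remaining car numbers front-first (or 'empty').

Step 1 [NS]: N:car4-GO,E:wait,S:car2-GO,W:wait | queues: N=0 E=2 S=3 W=0
Step 2 [NS]: N:empty,E:wait,S:car5-GO,W:wait | queues: N=0 E=2 S=2 W=0
Step 3 [NS]: N:empty,E:wait,S:car6-GO,W:wait | queues: N=0 E=2 S=1 W=0
Step 4 [EW]: N:wait,E:car1-GO,S:wait,W:empty | queues: N=0 E=1 S=1 W=0
Step 5 [EW]: N:wait,E:car3-GO,S:wait,W:empty | queues: N=0 E=0 S=1 W=0
Step 6 [NS]: N:empty,E:wait,S:car7-GO,W:wait | queues: N=0 E=0 S=0 W=0

N: empty
E: empty
S: empty
W: empty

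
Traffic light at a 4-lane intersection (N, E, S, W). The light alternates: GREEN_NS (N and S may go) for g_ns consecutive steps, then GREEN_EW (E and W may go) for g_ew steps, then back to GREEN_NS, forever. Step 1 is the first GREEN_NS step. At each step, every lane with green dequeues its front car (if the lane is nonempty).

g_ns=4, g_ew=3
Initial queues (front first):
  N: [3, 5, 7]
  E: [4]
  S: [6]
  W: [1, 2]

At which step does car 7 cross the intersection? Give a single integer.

Step 1 [NS]: N:car3-GO,E:wait,S:car6-GO,W:wait | queues: N=2 E=1 S=0 W=2
Step 2 [NS]: N:car5-GO,E:wait,S:empty,W:wait | queues: N=1 E=1 S=0 W=2
Step 3 [NS]: N:car7-GO,E:wait,S:empty,W:wait | queues: N=0 E=1 S=0 W=2
Step 4 [NS]: N:empty,E:wait,S:empty,W:wait | queues: N=0 E=1 S=0 W=2
Step 5 [EW]: N:wait,E:car4-GO,S:wait,W:car1-GO | queues: N=0 E=0 S=0 W=1
Step 6 [EW]: N:wait,E:empty,S:wait,W:car2-GO | queues: N=0 E=0 S=0 W=0
Car 7 crosses at step 3

3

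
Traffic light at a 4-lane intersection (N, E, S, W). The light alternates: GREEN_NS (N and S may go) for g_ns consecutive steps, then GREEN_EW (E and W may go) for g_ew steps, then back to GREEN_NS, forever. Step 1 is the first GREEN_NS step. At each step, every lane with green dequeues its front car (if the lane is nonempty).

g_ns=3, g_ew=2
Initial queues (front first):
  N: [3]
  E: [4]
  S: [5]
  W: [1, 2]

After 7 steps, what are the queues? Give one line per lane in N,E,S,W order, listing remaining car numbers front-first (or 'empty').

Step 1 [NS]: N:car3-GO,E:wait,S:car5-GO,W:wait | queues: N=0 E=1 S=0 W=2
Step 2 [NS]: N:empty,E:wait,S:empty,W:wait | queues: N=0 E=1 S=0 W=2
Step 3 [NS]: N:empty,E:wait,S:empty,W:wait | queues: N=0 E=1 S=0 W=2
Step 4 [EW]: N:wait,E:car4-GO,S:wait,W:car1-GO | queues: N=0 E=0 S=0 W=1
Step 5 [EW]: N:wait,E:empty,S:wait,W:car2-GO | queues: N=0 E=0 S=0 W=0

N: empty
E: empty
S: empty
W: empty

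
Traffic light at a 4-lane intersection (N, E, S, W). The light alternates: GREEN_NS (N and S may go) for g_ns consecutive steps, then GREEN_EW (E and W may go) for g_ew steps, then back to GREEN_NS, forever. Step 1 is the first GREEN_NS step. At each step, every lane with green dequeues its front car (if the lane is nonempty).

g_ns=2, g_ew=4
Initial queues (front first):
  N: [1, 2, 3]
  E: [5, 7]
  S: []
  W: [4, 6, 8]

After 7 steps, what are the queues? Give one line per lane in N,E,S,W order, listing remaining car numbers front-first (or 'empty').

Step 1 [NS]: N:car1-GO,E:wait,S:empty,W:wait | queues: N=2 E=2 S=0 W=3
Step 2 [NS]: N:car2-GO,E:wait,S:empty,W:wait | queues: N=1 E=2 S=0 W=3
Step 3 [EW]: N:wait,E:car5-GO,S:wait,W:car4-GO | queues: N=1 E=1 S=0 W=2
Step 4 [EW]: N:wait,E:car7-GO,S:wait,W:car6-GO | queues: N=1 E=0 S=0 W=1
Step 5 [EW]: N:wait,E:empty,S:wait,W:car8-GO | queues: N=1 E=0 S=0 W=0
Step 6 [EW]: N:wait,E:empty,S:wait,W:empty | queues: N=1 E=0 S=0 W=0
Step 7 [NS]: N:car3-GO,E:wait,S:empty,W:wait | queues: N=0 E=0 S=0 W=0

N: empty
E: empty
S: empty
W: empty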